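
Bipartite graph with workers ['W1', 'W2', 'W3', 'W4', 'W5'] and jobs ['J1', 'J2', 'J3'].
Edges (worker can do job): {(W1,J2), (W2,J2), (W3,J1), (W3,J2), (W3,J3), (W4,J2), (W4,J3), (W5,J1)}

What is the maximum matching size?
Maximum matching size = 3

Maximum matching: {(W3,J3), (W4,J2), (W5,J1)}
Size: 3

This assigns 3 workers to 3 distinct jobs.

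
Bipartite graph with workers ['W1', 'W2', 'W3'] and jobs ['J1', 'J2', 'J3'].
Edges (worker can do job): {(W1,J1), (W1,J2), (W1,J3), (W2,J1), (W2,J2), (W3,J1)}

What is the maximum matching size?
Maximum matching size = 3

Maximum matching: {(W1,J3), (W2,J2), (W3,J1)}
Size: 3

This assigns 3 workers to 3 distinct jobs.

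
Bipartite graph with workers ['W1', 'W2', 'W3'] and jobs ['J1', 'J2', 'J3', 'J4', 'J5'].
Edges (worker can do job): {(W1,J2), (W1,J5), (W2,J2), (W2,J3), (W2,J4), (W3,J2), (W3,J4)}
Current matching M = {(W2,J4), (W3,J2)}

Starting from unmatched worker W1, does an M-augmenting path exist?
Yes: W1 → J5

An M-augmenting path alternates non-matching / matching edges, starting and ending at unmatched vertices.
Path: W1 → J5
(J5 is unmatched in M, so the path is augmenting.)
Flipping edges along this path would increase |M| from 2 to 3.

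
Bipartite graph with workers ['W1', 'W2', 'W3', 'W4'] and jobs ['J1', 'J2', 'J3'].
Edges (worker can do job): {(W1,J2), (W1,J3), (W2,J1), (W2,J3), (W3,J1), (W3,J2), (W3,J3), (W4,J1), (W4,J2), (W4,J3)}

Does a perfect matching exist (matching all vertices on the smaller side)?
Yes, perfect matching exists (size 3)

Perfect matching: {(W1,J3), (W3,J1), (W4,J2)}
All 3 vertices on the smaller side are matched.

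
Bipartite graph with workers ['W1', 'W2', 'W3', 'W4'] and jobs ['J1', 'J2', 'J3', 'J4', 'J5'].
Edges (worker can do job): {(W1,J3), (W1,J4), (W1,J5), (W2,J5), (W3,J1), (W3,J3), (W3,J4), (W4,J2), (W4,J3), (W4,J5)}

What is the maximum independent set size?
Maximum independent set = 5

By König's theorem:
- Min vertex cover = Max matching = 4
- Max independent set = Total vertices - Min vertex cover
- Max independent set = 9 - 4 = 5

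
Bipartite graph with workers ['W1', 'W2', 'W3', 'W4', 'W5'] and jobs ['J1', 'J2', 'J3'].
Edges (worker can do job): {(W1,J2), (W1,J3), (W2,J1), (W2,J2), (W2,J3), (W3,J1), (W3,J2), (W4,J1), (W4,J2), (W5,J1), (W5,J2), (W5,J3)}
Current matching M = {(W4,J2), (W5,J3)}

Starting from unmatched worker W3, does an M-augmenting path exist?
Yes: W3 → J1

An M-augmenting path alternates non-matching / matching edges, starting and ending at unmatched vertices.
Path: W3 → J1
(J1 is unmatched in M, so the path is augmenting.)
Flipping edges along this path would increase |M| from 2 to 3.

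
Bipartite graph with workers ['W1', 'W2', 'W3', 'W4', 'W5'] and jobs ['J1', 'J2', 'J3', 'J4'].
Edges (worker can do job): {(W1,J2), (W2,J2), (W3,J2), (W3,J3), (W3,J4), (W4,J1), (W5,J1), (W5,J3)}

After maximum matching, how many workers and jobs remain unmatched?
Unmatched: 1 workers, 0 jobs

Maximum matching size: 4
Workers: 5 total, 4 matched, 1 unmatched
Jobs: 4 total, 4 matched, 0 unmatched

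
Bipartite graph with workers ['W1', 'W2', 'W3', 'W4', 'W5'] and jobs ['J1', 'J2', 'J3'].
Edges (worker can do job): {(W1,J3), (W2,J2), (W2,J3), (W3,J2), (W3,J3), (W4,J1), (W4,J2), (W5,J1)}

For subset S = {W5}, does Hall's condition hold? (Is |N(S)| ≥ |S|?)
Yes: |N(S)| = 1, |S| = 1

Subset S = {W5}
Neighbors N(S) = {J1}

|N(S)| = 1, |S| = 1
Hall's condition: |N(S)| ≥ |S| is satisfied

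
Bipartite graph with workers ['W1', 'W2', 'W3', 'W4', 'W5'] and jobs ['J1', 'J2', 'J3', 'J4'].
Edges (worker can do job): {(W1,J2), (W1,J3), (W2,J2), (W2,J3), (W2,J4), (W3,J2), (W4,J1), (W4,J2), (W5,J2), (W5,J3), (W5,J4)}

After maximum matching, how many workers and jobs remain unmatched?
Unmatched: 1 workers, 0 jobs

Maximum matching size: 4
Workers: 5 total, 4 matched, 1 unmatched
Jobs: 4 total, 4 matched, 0 unmatched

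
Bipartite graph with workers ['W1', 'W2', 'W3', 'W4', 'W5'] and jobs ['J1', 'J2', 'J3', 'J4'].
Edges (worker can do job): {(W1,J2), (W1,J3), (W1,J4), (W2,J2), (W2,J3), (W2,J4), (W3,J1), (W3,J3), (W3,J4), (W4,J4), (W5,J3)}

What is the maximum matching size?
Maximum matching size = 4

Maximum matching: {(W1,J2), (W3,J1), (W4,J4), (W5,J3)}
Size: 4

This assigns 4 workers to 4 distinct jobs.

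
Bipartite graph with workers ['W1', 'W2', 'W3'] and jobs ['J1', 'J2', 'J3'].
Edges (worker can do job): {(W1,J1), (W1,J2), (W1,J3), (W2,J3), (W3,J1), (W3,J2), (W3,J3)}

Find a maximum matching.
Matching: {(W1,J1), (W2,J3), (W3,J2)}

Maximum matching (size 3):
  W1 → J1
  W2 → J3
  W3 → J2

Each worker is assigned to at most one job, and each job to at most one worker.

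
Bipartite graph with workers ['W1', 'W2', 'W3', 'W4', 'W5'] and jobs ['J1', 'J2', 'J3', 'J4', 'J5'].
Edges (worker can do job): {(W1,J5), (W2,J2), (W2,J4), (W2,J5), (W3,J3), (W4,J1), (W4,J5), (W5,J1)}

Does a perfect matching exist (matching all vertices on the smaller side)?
No, maximum matching has size 4 < 5

Maximum matching has size 4, need 5 for perfect matching.
Unmatched workers: ['W1']
Unmatched jobs: ['J4']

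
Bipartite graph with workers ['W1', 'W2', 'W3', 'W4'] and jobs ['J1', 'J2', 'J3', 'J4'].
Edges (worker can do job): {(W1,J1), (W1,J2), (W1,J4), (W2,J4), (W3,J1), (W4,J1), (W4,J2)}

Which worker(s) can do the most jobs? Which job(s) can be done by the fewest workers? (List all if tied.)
Most versatile: W1 (3 jobs); Least covered: J3 (0 workers)

Worker degrees (jobs they can do): W1:3, W2:1, W3:1, W4:2
Job degrees (workers who can do it): J1:3, J2:2, J3:0, J4:2

Maximum worker degree is 3, achieved by: W1
Minimum job degree is 0, achieved by: J3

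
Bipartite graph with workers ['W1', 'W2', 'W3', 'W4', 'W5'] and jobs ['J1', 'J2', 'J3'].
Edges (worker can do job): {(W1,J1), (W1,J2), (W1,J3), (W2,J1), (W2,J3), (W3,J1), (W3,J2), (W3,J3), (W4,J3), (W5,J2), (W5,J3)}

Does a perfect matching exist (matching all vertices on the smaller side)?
Yes, perfect matching exists (size 3)

Perfect matching: {(W1,J1), (W3,J2), (W5,J3)}
All 3 vertices on the smaller side are matched.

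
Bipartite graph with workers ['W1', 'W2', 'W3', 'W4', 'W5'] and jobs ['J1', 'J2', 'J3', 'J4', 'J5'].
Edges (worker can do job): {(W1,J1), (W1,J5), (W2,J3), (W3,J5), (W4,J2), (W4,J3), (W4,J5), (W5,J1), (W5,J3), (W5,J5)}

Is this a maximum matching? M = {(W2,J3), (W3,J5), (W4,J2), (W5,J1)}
Yes, size 4 is maximum

Proposed matching has size 4.
Maximum matching size for this graph: 4.

This is a maximum matching.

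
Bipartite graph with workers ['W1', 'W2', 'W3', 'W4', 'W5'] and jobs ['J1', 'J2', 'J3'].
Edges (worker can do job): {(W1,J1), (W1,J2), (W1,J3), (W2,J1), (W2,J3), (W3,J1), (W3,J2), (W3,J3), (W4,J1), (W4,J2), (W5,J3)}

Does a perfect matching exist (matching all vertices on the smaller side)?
Yes, perfect matching exists (size 3)

Perfect matching: {(W1,J2), (W3,J3), (W4,J1)}
All 3 vertices on the smaller side are matched.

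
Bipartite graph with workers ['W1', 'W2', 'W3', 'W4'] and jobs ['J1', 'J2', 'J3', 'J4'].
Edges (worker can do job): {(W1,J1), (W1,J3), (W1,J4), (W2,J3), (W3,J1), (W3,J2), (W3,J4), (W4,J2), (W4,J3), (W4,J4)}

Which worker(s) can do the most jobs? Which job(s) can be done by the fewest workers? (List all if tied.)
Most versatile: W1, W3, W4 (3 jobs); Least covered: J1, J2 (2 workers)

Worker degrees (jobs they can do): W1:3, W2:1, W3:3, W4:3
Job degrees (workers who can do it): J1:2, J2:2, J3:3, J4:3

Maximum worker degree is 3, achieved by: W1, W3, W4
Minimum job degree is 2, achieved by: J1, J2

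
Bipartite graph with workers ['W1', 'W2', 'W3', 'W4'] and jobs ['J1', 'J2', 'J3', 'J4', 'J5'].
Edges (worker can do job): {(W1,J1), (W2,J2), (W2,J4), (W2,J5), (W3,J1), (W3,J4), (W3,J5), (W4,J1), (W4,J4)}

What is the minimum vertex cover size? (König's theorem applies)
Minimum vertex cover size = 4

By König's theorem: in bipartite graphs,
min vertex cover = max matching = 4

Maximum matching has size 4, so minimum vertex cover also has size 4.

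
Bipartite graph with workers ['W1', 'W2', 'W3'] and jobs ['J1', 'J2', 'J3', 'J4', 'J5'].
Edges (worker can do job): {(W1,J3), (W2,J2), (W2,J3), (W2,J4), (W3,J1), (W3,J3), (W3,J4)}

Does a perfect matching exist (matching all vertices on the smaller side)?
Yes, perfect matching exists (size 3)

Perfect matching: {(W1,J3), (W2,J2), (W3,J4)}
All 3 vertices on the smaller side are matched.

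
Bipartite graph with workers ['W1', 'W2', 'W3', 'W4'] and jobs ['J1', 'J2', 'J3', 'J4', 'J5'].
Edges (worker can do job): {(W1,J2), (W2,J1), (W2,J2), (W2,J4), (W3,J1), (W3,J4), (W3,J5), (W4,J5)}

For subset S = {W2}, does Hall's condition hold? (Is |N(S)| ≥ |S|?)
Yes: |N(S)| = 3, |S| = 1

Subset S = {W2}
Neighbors N(S) = {J1, J2, J4}

|N(S)| = 3, |S| = 1
Hall's condition: |N(S)| ≥ |S| is satisfied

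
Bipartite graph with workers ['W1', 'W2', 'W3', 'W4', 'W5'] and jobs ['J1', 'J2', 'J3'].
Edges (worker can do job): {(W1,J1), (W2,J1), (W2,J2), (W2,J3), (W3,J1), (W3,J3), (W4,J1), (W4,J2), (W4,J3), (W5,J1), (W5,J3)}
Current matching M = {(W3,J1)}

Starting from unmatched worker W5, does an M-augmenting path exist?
Yes: W5 → J3

An M-augmenting path alternates non-matching / matching edges, starting and ending at unmatched vertices.
Path: W5 → J3
(J3 is unmatched in M, so the path is augmenting.)
Flipping edges along this path would increase |M| from 1 to 2.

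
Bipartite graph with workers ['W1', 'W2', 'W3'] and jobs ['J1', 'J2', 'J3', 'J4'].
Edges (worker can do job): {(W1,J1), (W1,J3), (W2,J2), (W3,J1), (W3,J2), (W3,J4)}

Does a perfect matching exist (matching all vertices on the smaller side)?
Yes, perfect matching exists (size 3)

Perfect matching: {(W1,J3), (W2,J2), (W3,J1)}
All 3 vertices on the smaller side are matched.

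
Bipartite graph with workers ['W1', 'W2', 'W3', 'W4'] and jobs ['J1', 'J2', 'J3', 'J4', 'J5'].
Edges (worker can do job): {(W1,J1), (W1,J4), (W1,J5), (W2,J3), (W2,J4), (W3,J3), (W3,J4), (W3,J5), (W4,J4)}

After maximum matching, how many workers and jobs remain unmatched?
Unmatched: 0 workers, 1 jobs

Maximum matching size: 4
Workers: 4 total, 4 matched, 0 unmatched
Jobs: 5 total, 4 matched, 1 unmatched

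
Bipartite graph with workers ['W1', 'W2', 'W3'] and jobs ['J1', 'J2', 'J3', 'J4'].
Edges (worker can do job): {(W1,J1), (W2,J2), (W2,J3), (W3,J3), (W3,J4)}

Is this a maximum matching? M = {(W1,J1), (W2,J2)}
No, size 2 is not maximum

Proposed matching has size 2.
Maximum matching size for this graph: 3.

This is NOT maximum - can be improved to size 3.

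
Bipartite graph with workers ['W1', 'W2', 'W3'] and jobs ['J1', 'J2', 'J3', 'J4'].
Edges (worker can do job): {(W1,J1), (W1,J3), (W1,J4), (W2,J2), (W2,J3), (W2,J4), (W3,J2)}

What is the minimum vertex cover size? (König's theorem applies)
Minimum vertex cover size = 3

By König's theorem: in bipartite graphs,
min vertex cover = max matching = 3

Maximum matching has size 3, so minimum vertex cover also has size 3.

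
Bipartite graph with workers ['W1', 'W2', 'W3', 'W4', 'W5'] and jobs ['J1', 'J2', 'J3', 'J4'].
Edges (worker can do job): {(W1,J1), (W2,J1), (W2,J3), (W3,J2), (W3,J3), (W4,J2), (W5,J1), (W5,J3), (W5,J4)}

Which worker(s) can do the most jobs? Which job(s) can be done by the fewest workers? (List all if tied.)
Most versatile: W5 (3 jobs); Least covered: J4 (1 workers)

Worker degrees (jobs they can do): W1:1, W2:2, W3:2, W4:1, W5:3
Job degrees (workers who can do it): J1:3, J2:2, J3:3, J4:1

Maximum worker degree is 3, achieved by: W5
Minimum job degree is 1, achieved by: J4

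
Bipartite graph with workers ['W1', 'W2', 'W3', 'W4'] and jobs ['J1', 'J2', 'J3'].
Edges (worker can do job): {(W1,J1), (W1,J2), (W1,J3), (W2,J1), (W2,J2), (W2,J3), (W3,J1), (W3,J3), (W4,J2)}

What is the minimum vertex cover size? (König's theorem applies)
Minimum vertex cover size = 3

By König's theorem: in bipartite graphs,
min vertex cover = max matching = 3

Maximum matching has size 3, so minimum vertex cover also has size 3.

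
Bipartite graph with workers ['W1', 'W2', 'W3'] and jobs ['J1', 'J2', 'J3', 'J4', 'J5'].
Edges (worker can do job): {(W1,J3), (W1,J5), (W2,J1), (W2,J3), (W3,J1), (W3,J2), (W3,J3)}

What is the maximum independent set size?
Maximum independent set = 5

By König's theorem:
- Min vertex cover = Max matching = 3
- Max independent set = Total vertices - Min vertex cover
- Max independent set = 8 - 3 = 5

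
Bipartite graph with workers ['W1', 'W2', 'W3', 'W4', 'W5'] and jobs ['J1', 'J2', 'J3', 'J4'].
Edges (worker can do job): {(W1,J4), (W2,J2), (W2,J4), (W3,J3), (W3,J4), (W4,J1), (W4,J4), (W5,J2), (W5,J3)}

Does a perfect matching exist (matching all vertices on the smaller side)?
Yes, perfect matching exists (size 4)

Perfect matching: {(W1,J4), (W3,J3), (W4,J1), (W5,J2)}
All 4 vertices on the smaller side are matched.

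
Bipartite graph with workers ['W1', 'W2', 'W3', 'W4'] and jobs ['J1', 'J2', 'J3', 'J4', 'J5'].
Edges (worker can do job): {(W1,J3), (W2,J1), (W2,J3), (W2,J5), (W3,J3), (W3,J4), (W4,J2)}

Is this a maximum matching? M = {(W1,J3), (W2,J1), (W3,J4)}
No, size 3 is not maximum

Proposed matching has size 3.
Maximum matching size for this graph: 4.

This is NOT maximum - can be improved to size 4.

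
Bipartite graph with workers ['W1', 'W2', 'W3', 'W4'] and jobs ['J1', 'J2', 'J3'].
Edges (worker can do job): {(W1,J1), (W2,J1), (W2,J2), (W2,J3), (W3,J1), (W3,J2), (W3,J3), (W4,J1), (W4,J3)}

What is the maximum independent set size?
Maximum independent set = 4

By König's theorem:
- Min vertex cover = Max matching = 3
- Max independent set = Total vertices - Min vertex cover
- Max independent set = 7 - 3 = 4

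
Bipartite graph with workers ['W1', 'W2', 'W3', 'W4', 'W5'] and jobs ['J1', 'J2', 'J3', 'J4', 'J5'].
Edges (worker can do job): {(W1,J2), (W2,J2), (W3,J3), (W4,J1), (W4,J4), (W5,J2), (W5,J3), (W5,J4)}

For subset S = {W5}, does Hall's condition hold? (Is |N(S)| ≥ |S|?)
Yes: |N(S)| = 3, |S| = 1

Subset S = {W5}
Neighbors N(S) = {J2, J3, J4}

|N(S)| = 3, |S| = 1
Hall's condition: |N(S)| ≥ |S| is satisfied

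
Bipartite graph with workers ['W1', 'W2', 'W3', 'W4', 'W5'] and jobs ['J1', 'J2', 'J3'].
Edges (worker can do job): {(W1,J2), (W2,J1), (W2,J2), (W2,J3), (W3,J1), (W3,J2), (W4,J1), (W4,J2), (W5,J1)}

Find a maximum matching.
Matching: {(W2,J3), (W3,J1), (W4,J2)}

Maximum matching (size 3):
  W2 → J3
  W3 → J1
  W4 → J2

Each worker is assigned to at most one job, and each job to at most one worker.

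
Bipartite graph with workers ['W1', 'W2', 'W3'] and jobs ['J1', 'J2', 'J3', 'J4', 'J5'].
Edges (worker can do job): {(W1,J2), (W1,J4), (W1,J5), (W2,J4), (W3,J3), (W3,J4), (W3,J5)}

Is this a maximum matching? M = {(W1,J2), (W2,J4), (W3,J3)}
Yes, size 3 is maximum

Proposed matching has size 3.
Maximum matching size for this graph: 3.

This is a maximum matching.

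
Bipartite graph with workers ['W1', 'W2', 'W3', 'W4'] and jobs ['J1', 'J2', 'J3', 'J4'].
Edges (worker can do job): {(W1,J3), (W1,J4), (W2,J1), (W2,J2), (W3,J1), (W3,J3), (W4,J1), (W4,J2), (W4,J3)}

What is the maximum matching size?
Maximum matching size = 4

Maximum matching: {(W1,J4), (W2,J2), (W3,J3), (W4,J1)}
Size: 4

This assigns 4 workers to 4 distinct jobs.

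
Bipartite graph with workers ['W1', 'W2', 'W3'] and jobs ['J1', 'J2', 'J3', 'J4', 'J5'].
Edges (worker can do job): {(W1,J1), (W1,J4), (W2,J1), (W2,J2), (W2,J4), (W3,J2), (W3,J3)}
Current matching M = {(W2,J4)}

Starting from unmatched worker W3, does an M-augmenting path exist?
Yes: W3 → J2

An M-augmenting path alternates non-matching / matching edges, starting and ending at unmatched vertices.
Path: W3 → J2
(J2 is unmatched in M, so the path is augmenting.)
Flipping edges along this path would increase |M| from 1 to 2.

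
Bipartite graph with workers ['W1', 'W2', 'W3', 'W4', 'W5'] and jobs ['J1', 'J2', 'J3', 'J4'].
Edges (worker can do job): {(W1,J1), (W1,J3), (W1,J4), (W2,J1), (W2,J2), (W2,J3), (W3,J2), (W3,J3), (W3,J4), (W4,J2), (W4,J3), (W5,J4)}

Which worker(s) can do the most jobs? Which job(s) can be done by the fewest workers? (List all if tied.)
Most versatile: W1, W2, W3 (3 jobs); Least covered: J1 (2 workers)

Worker degrees (jobs they can do): W1:3, W2:3, W3:3, W4:2, W5:1
Job degrees (workers who can do it): J1:2, J2:3, J3:4, J4:3

Maximum worker degree is 3, achieved by: W1, W2, W3
Minimum job degree is 2, achieved by: J1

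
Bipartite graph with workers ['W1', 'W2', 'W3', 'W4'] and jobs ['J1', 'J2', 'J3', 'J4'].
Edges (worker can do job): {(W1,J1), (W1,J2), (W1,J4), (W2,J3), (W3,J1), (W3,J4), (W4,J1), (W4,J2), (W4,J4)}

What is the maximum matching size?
Maximum matching size = 4

Maximum matching: {(W1,J2), (W2,J3), (W3,J4), (W4,J1)}
Size: 4

This assigns 4 workers to 4 distinct jobs.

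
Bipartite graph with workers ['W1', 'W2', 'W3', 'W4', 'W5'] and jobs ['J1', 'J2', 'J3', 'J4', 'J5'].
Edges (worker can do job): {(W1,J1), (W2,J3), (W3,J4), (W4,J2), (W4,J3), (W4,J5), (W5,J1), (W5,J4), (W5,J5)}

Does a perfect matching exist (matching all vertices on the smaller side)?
Yes, perfect matching exists (size 5)

Perfect matching: {(W1,J1), (W2,J3), (W3,J4), (W4,J2), (W5,J5)}
All 5 vertices on the smaller side are matched.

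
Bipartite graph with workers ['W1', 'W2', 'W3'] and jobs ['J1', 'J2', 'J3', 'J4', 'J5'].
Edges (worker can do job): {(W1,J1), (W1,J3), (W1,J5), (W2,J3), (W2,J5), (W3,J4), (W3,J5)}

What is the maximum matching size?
Maximum matching size = 3

Maximum matching: {(W1,J1), (W2,J3), (W3,J5)}
Size: 3

This assigns 3 workers to 3 distinct jobs.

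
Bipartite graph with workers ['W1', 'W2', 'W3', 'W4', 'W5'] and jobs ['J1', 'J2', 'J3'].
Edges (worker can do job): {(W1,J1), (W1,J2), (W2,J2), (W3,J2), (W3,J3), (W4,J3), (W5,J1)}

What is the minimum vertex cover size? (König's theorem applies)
Minimum vertex cover size = 3

By König's theorem: in bipartite graphs,
min vertex cover = max matching = 3

Maximum matching has size 3, so minimum vertex cover also has size 3.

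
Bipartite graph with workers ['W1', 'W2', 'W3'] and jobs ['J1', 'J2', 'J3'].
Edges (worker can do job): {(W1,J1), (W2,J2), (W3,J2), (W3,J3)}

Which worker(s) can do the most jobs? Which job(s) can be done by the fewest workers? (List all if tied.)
Most versatile: W3 (2 jobs); Least covered: J1, J3 (1 workers)

Worker degrees (jobs they can do): W1:1, W2:1, W3:2
Job degrees (workers who can do it): J1:1, J2:2, J3:1

Maximum worker degree is 2, achieved by: W3
Minimum job degree is 1, achieved by: J1, J3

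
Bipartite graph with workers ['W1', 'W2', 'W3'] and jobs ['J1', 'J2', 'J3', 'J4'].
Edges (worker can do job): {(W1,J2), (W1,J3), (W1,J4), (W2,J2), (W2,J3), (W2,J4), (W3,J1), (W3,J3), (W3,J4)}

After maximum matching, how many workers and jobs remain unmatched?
Unmatched: 0 workers, 1 jobs

Maximum matching size: 3
Workers: 3 total, 3 matched, 0 unmatched
Jobs: 4 total, 3 matched, 1 unmatched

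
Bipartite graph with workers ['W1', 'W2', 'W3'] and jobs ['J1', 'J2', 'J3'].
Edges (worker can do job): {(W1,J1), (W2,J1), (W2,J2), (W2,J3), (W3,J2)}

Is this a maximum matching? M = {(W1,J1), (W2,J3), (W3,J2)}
Yes, size 3 is maximum

Proposed matching has size 3.
Maximum matching size for this graph: 3.

This is a maximum matching.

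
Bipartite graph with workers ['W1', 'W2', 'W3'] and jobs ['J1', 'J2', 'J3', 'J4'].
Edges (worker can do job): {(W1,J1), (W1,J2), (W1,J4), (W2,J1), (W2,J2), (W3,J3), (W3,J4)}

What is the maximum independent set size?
Maximum independent set = 4

By König's theorem:
- Min vertex cover = Max matching = 3
- Max independent set = Total vertices - Min vertex cover
- Max independent set = 7 - 3 = 4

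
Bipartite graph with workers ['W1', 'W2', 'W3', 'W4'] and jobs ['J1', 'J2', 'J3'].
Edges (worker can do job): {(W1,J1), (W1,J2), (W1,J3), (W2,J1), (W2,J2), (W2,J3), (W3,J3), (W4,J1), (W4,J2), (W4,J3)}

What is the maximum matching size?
Maximum matching size = 3

Maximum matching: {(W1,J2), (W2,J1), (W4,J3)}
Size: 3

This assigns 3 workers to 3 distinct jobs.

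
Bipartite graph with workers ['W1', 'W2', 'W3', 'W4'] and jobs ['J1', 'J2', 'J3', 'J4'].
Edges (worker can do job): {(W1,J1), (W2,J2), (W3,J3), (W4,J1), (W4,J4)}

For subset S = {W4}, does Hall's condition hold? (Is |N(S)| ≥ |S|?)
Yes: |N(S)| = 2, |S| = 1

Subset S = {W4}
Neighbors N(S) = {J1, J4}

|N(S)| = 2, |S| = 1
Hall's condition: |N(S)| ≥ |S| is satisfied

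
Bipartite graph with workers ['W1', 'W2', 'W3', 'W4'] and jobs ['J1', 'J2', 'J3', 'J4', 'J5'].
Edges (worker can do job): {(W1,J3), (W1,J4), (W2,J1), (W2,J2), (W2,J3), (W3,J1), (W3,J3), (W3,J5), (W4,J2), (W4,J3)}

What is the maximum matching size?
Maximum matching size = 4

Maximum matching: {(W1,J4), (W2,J2), (W3,J1), (W4,J3)}
Size: 4

This assigns 4 workers to 4 distinct jobs.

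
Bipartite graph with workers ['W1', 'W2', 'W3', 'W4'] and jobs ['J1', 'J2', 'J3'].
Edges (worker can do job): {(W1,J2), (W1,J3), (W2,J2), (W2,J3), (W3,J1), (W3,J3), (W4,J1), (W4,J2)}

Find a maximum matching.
Matching: {(W1,J3), (W3,J1), (W4,J2)}

Maximum matching (size 3):
  W1 → J3
  W3 → J1
  W4 → J2

Each worker is assigned to at most one job, and each job to at most one worker.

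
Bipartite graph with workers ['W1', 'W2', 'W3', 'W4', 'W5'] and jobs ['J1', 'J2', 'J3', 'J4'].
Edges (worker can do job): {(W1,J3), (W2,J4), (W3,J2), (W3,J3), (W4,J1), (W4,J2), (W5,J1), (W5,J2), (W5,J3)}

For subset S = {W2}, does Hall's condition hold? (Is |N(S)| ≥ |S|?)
Yes: |N(S)| = 1, |S| = 1

Subset S = {W2}
Neighbors N(S) = {J4}

|N(S)| = 1, |S| = 1
Hall's condition: |N(S)| ≥ |S| is satisfied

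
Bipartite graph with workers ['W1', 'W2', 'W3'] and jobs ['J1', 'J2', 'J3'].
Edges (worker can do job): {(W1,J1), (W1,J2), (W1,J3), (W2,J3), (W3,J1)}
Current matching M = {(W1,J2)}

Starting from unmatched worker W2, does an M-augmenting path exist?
Yes: W2 → J3

An M-augmenting path alternates non-matching / matching edges, starting and ending at unmatched vertices.
Path: W2 → J3
(J3 is unmatched in M, so the path is augmenting.)
Flipping edges along this path would increase |M| from 1 to 2.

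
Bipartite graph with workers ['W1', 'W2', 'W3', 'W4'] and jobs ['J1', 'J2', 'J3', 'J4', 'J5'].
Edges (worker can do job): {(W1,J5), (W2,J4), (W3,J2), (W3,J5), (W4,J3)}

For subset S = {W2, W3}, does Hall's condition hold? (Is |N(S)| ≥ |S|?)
Yes: |N(S)| = 3, |S| = 2

Subset S = {W2, W3}
Neighbors N(S) = {J2, J4, J5}

|N(S)| = 3, |S| = 2
Hall's condition: |N(S)| ≥ |S| is satisfied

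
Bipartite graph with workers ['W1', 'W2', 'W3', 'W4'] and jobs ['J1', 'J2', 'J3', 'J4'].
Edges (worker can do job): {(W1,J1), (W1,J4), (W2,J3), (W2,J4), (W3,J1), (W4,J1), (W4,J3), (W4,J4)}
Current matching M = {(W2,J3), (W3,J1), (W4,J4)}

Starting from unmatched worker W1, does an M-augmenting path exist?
No augmenting path from W1

Alternating search from W1 reaches jobs: {J1, J3, J4}.
Every reachable job is already matched in M, and following those matched edges back to workers exposes no further unvisited jobs.
No M-augmenting path from W1 exists.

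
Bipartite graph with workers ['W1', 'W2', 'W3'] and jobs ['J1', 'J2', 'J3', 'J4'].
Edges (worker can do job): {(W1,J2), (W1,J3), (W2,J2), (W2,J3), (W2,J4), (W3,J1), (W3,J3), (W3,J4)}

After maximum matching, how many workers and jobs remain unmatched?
Unmatched: 0 workers, 1 jobs

Maximum matching size: 3
Workers: 3 total, 3 matched, 0 unmatched
Jobs: 4 total, 3 matched, 1 unmatched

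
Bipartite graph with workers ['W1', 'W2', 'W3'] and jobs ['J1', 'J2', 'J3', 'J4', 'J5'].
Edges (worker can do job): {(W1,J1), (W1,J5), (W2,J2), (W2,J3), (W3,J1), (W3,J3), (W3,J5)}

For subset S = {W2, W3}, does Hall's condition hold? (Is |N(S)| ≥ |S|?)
Yes: |N(S)| = 4, |S| = 2

Subset S = {W2, W3}
Neighbors N(S) = {J1, J2, J3, J5}

|N(S)| = 4, |S| = 2
Hall's condition: |N(S)| ≥ |S| is satisfied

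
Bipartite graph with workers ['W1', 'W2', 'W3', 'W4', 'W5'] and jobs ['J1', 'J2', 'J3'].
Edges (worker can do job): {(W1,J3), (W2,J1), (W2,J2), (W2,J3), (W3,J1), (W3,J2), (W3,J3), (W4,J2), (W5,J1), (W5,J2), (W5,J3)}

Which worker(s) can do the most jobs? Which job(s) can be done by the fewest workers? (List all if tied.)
Most versatile: W2, W3, W5 (3 jobs); Least covered: J1 (3 workers)

Worker degrees (jobs they can do): W1:1, W2:3, W3:3, W4:1, W5:3
Job degrees (workers who can do it): J1:3, J2:4, J3:4

Maximum worker degree is 3, achieved by: W2, W3, W5
Minimum job degree is 3, achieved by: J1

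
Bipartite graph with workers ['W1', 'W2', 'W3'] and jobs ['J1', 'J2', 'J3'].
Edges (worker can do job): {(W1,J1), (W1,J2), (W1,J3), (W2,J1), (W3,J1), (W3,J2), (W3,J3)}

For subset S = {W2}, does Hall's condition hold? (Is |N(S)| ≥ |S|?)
Yes: |N(S)| = 1, |S| = 1

Subset S = {W2}
Neighbors N(S) = {J1}

|N(S)| = 1, |S| = 1
Hall's condition: |N(S)| ≥ |S| is satisfied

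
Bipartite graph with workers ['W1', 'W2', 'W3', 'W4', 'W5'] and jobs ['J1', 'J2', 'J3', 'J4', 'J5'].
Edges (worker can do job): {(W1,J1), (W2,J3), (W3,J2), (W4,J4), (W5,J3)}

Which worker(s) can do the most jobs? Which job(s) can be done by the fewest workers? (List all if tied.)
Most versatile: W1, W2, W3, W4, W5 (1 jobs); Least covered: J5 (0 workers)

Worker degrees (jobs they can do): W1:1, W2:1, W3:1, W4:1, W5:1
Job degrees (workers who can do it): J1:1, J2:1, J3:2, J4:1, J5:0

Maximum worker degree is 1, achieved by: W1, W2, W3, W4, W5
Minimum job degree is 0, achieved by: J5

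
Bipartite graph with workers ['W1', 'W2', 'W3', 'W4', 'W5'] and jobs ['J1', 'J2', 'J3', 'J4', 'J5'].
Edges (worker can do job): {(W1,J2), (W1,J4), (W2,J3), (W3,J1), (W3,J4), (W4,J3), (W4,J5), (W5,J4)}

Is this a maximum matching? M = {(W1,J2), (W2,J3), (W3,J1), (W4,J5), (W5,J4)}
Yes, size 5 is maximum

Proposed matching has size 5.
Maximum matching size for this graph: 5.

This is a maximum matching.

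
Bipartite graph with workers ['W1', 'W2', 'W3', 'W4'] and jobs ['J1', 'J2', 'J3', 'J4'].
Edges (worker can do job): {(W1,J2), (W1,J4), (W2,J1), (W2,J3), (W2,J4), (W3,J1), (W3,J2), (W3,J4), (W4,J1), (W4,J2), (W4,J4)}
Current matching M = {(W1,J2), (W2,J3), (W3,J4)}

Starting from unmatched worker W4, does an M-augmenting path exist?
Yes: W4 → J2 → W1 → J4 → W3 → J1

An M-augmenting path alternates non-matching / matching edges, starting and ending at unmatched vertices.
Path: W4 → J2 → W1 → J4 → W3 → J1
(J1 is unmatched in M, so the path is augmenting.)
Flipping edges along this path would increase |M| from 3 to 4.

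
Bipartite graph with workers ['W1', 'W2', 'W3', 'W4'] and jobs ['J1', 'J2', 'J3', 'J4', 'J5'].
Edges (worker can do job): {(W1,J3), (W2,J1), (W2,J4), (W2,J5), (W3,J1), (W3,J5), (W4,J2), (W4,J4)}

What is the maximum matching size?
Maximum matching size = 4

Maximum matching: {(W1,J3), (W2,J5), (W3,J1), (W4,J4)}
Size: 4

This assigns 4 workers to 4 distinct jobs.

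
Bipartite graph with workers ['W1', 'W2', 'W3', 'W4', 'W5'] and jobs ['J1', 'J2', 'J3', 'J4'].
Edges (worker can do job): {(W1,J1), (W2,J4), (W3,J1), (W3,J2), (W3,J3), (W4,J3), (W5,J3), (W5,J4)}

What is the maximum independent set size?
Maximum independent set = 5

By König's theorem:
- Min vertex cover = Max matching = 4
- Max independent set = Total vertices - Min vertex cover
- Max independent set = 9 - 4 = 5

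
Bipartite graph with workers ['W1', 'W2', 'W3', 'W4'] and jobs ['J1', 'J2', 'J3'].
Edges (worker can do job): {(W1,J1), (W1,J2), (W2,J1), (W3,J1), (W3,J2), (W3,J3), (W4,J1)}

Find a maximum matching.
Matching: {(W1,J2), (W3,J3), (W4,J1)}

Maximum matching (size 3):
  W1 → J2
  W3 → J3
  W4 → J1

Each worker is assigned to at most one job, and each job to at most one worker.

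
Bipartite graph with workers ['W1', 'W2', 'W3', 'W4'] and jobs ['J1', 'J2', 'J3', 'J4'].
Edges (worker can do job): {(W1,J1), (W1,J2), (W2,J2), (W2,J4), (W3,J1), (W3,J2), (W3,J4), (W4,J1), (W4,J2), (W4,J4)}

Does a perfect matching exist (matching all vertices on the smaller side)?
No, maximum matching has size 3 < 4

Maximum matching has size 3, need 4 for perfect matching.
Unmatched workers: ['W2']
Unmatched jobs: ['J3']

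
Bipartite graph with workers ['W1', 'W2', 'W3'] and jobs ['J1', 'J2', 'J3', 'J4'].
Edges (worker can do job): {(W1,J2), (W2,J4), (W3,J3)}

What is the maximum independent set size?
Maximum independent set = 4

By König's theorem:
- Min vertex cover = Max matching = 3
- Max independent set = Total vertices - Min vertex cover
- Max independent set = 7 - 3 = 4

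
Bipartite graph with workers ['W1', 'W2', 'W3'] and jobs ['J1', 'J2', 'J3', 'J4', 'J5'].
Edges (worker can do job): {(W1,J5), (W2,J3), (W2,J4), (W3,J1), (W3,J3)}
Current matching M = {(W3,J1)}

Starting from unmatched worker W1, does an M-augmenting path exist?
Yes: W1 → J5

An M-augmenting path alternates non-matching / matching edges, starting and ending at unmatched vertices.
Path: W1 → J5
(J5 is unmatched in M, so the path is augmenting.)
Flipping edges along this path would increase |M| from 1 to 2.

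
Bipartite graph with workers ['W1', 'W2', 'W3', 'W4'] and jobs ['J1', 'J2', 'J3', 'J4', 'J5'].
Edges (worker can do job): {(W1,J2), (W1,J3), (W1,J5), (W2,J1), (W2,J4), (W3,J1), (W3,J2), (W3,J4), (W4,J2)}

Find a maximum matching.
Matching: {(W1,J3), (W2,J1), (W3,J4), (W4,J2)}

Maximum matching (size 4):
  W1 → J3
  W2 → J1
  W3 → J4
  W4 → J2

Each worker is assigned to at most one job, and each job to at most one worker.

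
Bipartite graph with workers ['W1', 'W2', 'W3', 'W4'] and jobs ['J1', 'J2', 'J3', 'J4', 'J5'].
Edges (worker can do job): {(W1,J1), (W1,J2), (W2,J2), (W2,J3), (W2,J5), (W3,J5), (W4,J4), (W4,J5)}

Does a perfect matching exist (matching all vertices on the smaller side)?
Yes, perfect matching exists (size 4)

Perfect matching: {(W1,J1), (W2,J2), (W3,J5), (W4,J4)}
All 4 vertices on the smaller side are matched.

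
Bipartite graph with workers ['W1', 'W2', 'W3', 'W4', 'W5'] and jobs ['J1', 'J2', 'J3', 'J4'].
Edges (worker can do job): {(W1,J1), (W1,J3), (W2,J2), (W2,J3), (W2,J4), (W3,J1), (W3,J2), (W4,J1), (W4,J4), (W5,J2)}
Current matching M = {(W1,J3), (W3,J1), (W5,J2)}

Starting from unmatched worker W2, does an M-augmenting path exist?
Yes: W2 → J4

An M-augmenting path alternates non-matching / matching edges, starting and ending at unmatched vertices.
Path: W2 → J4
(J4 is unmatched in M, so the path is augmenting.)
Flipping edges along this path would increase |M| from 3 to 4.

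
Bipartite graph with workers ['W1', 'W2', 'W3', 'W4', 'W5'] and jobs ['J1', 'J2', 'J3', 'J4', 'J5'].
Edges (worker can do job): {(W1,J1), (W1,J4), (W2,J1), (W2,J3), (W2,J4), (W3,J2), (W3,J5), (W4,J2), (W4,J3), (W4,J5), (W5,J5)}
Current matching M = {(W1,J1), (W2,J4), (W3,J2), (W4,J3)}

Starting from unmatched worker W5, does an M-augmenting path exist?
Yes: W5 → J5

An M-augmenting path alternates non-matching / matching edges, starting and ending at unmatched vertices.
Path: W5 → J5
(J5 is unmatched in M, so the path is augmenting.)
Flipping edges along this path would increase |M| from 4 to 5.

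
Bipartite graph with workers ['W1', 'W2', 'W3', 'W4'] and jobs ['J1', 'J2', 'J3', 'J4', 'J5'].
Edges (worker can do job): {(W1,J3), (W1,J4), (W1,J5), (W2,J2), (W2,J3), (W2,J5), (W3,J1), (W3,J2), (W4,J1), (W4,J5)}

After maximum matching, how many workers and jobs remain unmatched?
Unmatched: 0 workers, 1 jobs

Maximum matching size: 4
Workers: 4 total, 4 matched, 0 unmatched
Jobs: 5 total, 4 matched, 1 unmatched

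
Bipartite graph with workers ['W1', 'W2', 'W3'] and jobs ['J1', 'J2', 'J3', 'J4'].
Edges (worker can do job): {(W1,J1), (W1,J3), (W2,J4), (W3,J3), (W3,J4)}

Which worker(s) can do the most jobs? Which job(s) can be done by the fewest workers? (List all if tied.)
Most versatile: W1, W3 (2 jobs); Least covered: J2 (0 workers)

Worker degrees (jobs they can do): W1:2, W2:1, W3:2
Job degrees (workers who can do it): J1:1, J2:0, J3:2, J4:2

Maximum worker degree is 2, achieved by: W1, W3
Minimum job degree is 0, achieved by: J2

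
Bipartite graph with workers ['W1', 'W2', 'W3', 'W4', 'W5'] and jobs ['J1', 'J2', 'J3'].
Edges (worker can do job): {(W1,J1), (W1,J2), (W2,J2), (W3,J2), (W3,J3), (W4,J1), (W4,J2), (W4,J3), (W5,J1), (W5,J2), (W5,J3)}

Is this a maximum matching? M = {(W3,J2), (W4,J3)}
No, size 2 is not maximum

Proposed matching has size 2.
Maximum matching size for this graph: 3.

This is NOT maximum - can be improved to size 3.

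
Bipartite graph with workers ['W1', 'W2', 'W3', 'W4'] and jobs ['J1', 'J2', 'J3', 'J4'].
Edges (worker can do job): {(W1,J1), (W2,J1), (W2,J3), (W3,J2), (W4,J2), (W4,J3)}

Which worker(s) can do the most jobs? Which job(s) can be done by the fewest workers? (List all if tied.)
Most versatile: W2, W4 (2 jobs); Least covered: J4 (0 workers)

Worker degrees (jobs they can do): W1:1, W2:2, W3:1, W4:2
Job degrees (workers who can do it): J1:2, J2:2, J3:2, J4:0

Maximum worker degree is 2, achieved by: W2, W4
Minimum job degree is 0, achieved by: J4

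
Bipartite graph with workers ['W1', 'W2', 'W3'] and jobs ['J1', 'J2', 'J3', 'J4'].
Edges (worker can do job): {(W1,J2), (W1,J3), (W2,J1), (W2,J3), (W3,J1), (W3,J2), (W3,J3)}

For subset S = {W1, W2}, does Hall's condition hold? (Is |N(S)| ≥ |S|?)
Yes: |N(S)| = 3, |S| = 2

Subset S = {W1, W2}
Neighbors N(S) = {J1, J2, J3}

|N(S)| = 3, |S| = 2
Hall's condition: |N(S)| ≥ |S| is satisfied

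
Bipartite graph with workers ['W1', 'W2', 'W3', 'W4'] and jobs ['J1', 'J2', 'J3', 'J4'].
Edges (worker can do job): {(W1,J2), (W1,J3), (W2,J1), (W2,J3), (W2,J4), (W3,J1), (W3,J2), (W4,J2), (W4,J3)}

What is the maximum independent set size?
Maximum independent set = 4

By König's theorem:
- Min vertex cover = Max matching = 4
- Max independent set = Total vertices - Min vertex cover
- Max independent set = 8 - 4 = 4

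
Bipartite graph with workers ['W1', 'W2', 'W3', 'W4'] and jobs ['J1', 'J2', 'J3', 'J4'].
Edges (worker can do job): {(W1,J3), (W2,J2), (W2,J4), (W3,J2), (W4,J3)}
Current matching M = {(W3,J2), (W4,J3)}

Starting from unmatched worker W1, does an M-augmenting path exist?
No augmenting path from W1

Alternating search from W1 reaches jobs: {J3}.
Every reachable job is already matched in M, and following those matched edges back to workers exposes no further unvisited jobs.
No M-augmenting path from W1 exists.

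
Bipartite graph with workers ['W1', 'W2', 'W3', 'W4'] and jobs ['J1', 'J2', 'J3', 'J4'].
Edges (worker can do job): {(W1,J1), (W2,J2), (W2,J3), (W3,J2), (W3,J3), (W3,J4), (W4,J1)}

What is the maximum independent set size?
Maximum independent set = 5

By König's theorem:
- Min vertex cover = Max matching = 3
- Max independent set = Total vertices - Min vertex cover
- Max independent set = 8 - 3 = 5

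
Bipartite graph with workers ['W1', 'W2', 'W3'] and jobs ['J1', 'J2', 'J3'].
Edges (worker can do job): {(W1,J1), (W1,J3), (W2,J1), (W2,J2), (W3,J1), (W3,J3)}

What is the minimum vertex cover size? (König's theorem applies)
Minimum vertex cover size = 3

By König's theorem: in bipartite graphs,
min vertex cover = max matching = 3

Maximum matching has size 3, so minimum vertex cover also has size 3.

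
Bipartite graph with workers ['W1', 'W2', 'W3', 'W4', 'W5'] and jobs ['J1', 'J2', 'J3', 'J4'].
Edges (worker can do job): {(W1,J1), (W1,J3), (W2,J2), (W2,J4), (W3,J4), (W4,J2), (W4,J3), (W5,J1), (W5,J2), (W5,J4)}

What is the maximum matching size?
Maximum matching size = 4

Maximum matching: {(W1,J1), (W3,J4), (W4,J3), (W5,J2)}
Size: 4

This assigns 4 workers to 4 distinct jobs.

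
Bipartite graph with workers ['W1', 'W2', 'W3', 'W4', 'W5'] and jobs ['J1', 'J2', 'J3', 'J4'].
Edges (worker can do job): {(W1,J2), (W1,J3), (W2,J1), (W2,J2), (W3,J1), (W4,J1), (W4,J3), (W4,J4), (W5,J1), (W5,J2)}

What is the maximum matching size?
Maximum matching size = 4

Maximum matching: {(W1,J3), (W3,J1), (W4,J4), (W5,J2)}
Size: 4

This assigns 4 workers to 4 distinct jobs.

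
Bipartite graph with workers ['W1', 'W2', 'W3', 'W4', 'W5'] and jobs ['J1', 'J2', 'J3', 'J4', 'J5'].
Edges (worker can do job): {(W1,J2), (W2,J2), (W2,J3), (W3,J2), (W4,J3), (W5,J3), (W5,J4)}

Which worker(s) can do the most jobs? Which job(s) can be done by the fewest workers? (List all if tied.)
Most versatile: W2, W5 (2 jobs); Least covered: J1, J5 (0 workers)

Worker degrees (jobs they can do): W1:1, W2:2, W3:1, W4:1, W5:2
Job degrees (workers who can do it): J1:0, J2:3, J3:3, J4:1, J5:0

Maximum worker degree is 2, achieved by: W2, W5
Minimum job degree is 0, achieved by: J1, J5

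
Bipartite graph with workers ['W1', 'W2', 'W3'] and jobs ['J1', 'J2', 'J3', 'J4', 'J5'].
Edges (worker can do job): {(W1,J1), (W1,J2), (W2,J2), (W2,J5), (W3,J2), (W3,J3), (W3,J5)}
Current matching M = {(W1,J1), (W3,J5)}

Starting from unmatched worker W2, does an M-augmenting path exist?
Yes: W2 → J5 → W3 → J2

An M-augmenting path alternates non-matching / matching edges, starting and ending at unmatched vertices.
Path: W2 → J5 → W3 → J2
(J2 is unmatched in M, so the path is augmenting.)
Flipping edges along this path would increase |M| from 2 to 3.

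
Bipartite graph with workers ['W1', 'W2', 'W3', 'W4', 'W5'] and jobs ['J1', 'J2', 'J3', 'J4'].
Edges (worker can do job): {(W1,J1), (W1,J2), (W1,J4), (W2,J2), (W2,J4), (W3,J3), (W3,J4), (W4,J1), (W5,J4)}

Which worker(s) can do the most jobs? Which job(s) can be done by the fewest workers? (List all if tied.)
Most versatile: W1 (3 jobs); Least covered: J3 (1 workers)

Worker degrees (jobs they can do): W1:3, W2:2, W3:2, W4:1, W5:1
Job degrees (workers who can do it): J1:2, J2:2, J3:1, J4:4

Maximum worker degree is 3, achieved by: W1
Minimum job degree is 1, achieved by: J3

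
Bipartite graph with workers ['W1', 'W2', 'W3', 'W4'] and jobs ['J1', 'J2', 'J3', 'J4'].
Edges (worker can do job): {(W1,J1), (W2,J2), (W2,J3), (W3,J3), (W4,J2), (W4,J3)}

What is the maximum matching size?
Maximum matching size = 3

Maximum matching: {(W1,J1), (W3,J3), (W4,J2)}
Size: 3

This assigns 3 workers to 3 distinct jobs.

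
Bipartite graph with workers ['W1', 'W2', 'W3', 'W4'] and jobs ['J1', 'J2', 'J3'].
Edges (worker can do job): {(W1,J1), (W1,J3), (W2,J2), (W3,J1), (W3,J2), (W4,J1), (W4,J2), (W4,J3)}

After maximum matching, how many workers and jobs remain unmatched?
Unmatched: 1 workers, 0 jobs

Maximum matching size: 3
Workers: 4 total, 3 matched, 1 unmatched
Jobs: 3 total, 3 matched, 0 unmatched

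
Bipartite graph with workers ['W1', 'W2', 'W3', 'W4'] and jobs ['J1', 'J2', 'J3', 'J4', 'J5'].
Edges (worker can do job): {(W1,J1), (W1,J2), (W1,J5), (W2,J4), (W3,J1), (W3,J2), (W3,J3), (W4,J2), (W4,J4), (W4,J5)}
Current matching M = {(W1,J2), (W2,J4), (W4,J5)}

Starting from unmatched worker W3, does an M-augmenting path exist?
Yes: W3 → J3

An M-augmenting path alternates non-matching / matching edges, starting and ending at unmatched vertices.
Path: W3 → J3
(J3 is unmatched in M, so the path is augmenting.)
Flipping edges along this path would increase |M| from 3 to 4.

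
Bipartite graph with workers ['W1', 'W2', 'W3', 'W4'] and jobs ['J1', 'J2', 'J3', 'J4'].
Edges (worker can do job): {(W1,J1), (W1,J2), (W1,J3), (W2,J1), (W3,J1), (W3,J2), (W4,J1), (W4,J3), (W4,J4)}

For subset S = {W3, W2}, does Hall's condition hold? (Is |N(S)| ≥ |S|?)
Yes: |N(S)| = 2, |S| = 2

Subset S = {W3, W2}
Neighbors N(S) = {J1, J2}

|N(S)| = 2, |S| = 2
Hall's condition: |N(S)| ≥ |S| is satisfied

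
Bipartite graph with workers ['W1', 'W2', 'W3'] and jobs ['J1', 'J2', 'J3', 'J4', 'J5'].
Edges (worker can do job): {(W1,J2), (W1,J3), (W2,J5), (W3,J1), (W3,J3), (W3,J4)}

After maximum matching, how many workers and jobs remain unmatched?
Unmatched: 0 workers, 2 jobs

Maximum matching size: 3
Workers: 3 total, 3 matched, 0 unmatched
Jobs: 5 total, 3 matched, 2 unmatched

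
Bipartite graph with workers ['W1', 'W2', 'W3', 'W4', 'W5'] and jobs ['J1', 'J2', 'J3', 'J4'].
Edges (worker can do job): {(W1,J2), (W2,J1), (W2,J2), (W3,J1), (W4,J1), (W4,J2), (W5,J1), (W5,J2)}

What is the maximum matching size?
Maximum matching size = 2

Maximum matching: {(W3,J1), (W5,J2)}
Size: 2

This assigns 2 workers to 2 distinct jobs.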